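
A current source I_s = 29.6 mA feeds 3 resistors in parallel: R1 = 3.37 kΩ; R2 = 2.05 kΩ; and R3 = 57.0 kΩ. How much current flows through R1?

I ≈ 11.0 mA

Conductances: ΣG = 1/3.37 + 1/2.05 + 1/57.0 = 0.8021 (1/kΩ).
R1 takes the fraction G_k/ΣG = 0.2967/0.8021 = 0.3700, so I = 29.6 × 0.3700 = 10.95 mA.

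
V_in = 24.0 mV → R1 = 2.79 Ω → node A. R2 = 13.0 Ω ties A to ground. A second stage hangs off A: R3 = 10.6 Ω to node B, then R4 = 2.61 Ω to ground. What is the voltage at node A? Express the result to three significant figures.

Looking into the second stage from A: R3 + R4 = 13.21 Ω appears in parallel with R2.
R2 ‖ (R3+R4) = 6.552 Ω.
V_A = 24.0 × 6.552/(2.79 + 6.552) = 16.83 mV.

V_A ≈ 16.8 mV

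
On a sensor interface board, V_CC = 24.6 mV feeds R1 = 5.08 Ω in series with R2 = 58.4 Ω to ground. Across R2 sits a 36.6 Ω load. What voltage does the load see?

V_out ≈ 20.1 mV

First combine the lower leg with the load: R2 ‖ R_L = 22.50 Ω.
Then V_out = V_CC · R2'/(R1 + R2') = 24.6 × 22.50/27.58 = 20.07 mV.
(Unloaded it would be 22.6 mV; the load pulls it down.)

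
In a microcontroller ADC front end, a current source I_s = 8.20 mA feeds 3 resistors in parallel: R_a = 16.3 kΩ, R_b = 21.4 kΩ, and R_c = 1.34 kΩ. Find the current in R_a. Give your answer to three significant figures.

Total conductance ΣG = 1/16.3 + 1/21.4 + 1/1.34 = 0.8543 (units of 1/kΩ).
Current divider: I(R_a) = I_s · G_k/ΣG = 8.20 × (0.06135/0.8543) = 8.20 × 0.07181 = 0.5888 mA.

I ≈ 0.589 mA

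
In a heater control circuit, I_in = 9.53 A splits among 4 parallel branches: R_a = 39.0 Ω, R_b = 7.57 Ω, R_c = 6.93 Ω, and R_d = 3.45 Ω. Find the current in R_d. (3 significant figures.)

I ≈ 4.67 A

Total conductance ΣG = 1/39.0 + 1/7.57 + 1/6.93 + 1/3.45 = 0.5919 (units of 1/Ω).
R_d takes the fraction G_k/ΣG = 0.2899/0.5919 = 0.4897, so I = 9.53 × 0.4897 = 4.667 A.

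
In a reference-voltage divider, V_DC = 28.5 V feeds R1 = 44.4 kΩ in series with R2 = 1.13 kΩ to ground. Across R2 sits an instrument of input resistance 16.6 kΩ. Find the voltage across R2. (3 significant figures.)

The load sits in parallel with R2, giving an effective lower resistance R2' = R2·R_L/(R2+R_L) = 1.058 kΩ.
Voltage divider with the loaded lower leg: V_out = 28.5 × 1.058/(44.4 + 1.058) = 28.5 × 0.02327 = 0.6633 V.
(Unloaded it would be 0.707 V; the load pulls it down.)

V_out ≈ 0.663 V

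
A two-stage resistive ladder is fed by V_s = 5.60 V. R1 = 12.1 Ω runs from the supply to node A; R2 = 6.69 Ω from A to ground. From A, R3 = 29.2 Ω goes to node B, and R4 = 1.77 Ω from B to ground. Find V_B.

Node A sees R2 in parallel with the series input of stage 2, R3 + R4 = 30.97 Ω.
R2 ‖ (R3+R4) = 5.502 Ω.
V_A = 5.60 × 5.502/(12.1 + 5.502) = 1.750 V.
Then the unloaded second divider: V_B = V_A × R4/(R3+R4) = 1.750 × 0.05715 = 0.1000 V.

V_B ≈ 0.100 V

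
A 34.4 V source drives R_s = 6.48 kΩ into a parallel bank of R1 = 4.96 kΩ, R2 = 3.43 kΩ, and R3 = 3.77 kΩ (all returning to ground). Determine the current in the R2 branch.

Parallel bank: R_p = 1/(1/4.96 + 1/3.43 + 1/3.77) = 1.319 kΩ.
V_A = 34.4 × 1.319/7.799 = 5.816 V.
Branch current I = V_A/R2 = 5.816/3.43 = 1.696 mA.
(Equivalently: I_total = 4.411 mA, then current-divider fraction G_k/ΣG = 0.3844.)

I ≈ 1.70 mA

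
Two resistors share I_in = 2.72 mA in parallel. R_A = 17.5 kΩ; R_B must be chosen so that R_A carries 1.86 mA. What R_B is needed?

R_B ≈ 37.8 kΩ

Two-branch current divider: I_A = I_in · R_B/(R_A + R_B).
1.86/2.72 = R_B/(R_A + R_B) → R_B = R_A · (0.6838)/(1 − 0.6838) = 17.5 × 2.163 = 37.85 kΩ.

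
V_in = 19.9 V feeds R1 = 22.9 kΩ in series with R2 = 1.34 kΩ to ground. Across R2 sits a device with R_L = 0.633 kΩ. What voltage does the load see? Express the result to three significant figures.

V_out ≈ 0.367 V

First combine the lower leg with the load: R2 ‖ R_L = 0.4299 kΩ.
Then V_out = V_in · R2'/(R1 + R2') = 19.9 × 0.4299/23.33 = 0.3667 V.
(Unloaded it would be 1.10 V; the load pulls it down.)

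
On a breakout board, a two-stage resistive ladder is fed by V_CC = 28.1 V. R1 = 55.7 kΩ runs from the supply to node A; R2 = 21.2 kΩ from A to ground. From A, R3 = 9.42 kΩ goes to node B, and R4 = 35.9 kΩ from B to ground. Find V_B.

The second stage (R3 + R4 = 45.32 kΩ) loads node A in parallel with R2.
Effective lower resistance at A: R2 ‖ 45.32 = 14.44 kΩ.
V_A = 28.1 × 14.44/(55.7 + 14.44) = 5.786 V.
Stage 2 is unloaded, so V_B = V_A · R4/(R3+R4) = 5.786 × 35.9/45.32 = 4.583 V.

V_B ≈ 4.58 V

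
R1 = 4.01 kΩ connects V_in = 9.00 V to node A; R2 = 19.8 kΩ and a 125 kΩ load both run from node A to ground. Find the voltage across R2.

V_out ≈ 7.29 V

First combine the lower leg with the load: R2 ‖ R_L = 17.09 kΩ.
Voltage divider with the loaded lower leg: V_out = 9.00 × 17.09/(4.01 + 17.09) = 9.00 × 0.8100 = 7.290 V.
(Unloaded it would be 7.48 V; the load pulls it down.)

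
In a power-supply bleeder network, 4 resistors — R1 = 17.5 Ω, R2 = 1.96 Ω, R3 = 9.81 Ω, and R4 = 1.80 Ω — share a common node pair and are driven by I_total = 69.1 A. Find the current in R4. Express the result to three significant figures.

I ≈ 31.3 A

ΣG = 1/17.5 + 1/1.96 + 1/9.81 + 1/1.80 = 1.225.
Current divider: I(R4) = I_total · G_k/ΣG = 69.1 × (0.5556/1.225) = 69.1 × 0.4536 = 31.34 A.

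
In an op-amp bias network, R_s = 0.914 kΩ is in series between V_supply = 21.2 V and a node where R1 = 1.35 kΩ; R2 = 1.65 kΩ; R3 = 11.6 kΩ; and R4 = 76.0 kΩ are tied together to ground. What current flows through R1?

Combine the parallel branches: R_p = (1/1.35 + 1/1.65 + 1/11.6 + 1/76.0)⁻¹ = 0.6915 kΩ.
V_A by voltage divider: V_A = 21.2 × 0.6915/(0.914 + 0.6915) = 9.131 V.
I(R1) = V_A / R1 = 9.131/1.35 = 6.764 mA.

I ≈ 6.76 mA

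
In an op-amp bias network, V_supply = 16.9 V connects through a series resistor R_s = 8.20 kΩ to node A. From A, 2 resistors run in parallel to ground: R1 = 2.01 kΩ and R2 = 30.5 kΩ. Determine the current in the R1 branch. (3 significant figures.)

I ≈ 1.57 mA

Combine the parallel branches: R_p = (1/2.01 + 1/30.5)⁻¹ = 1.886 kΩ.
V_A by voltage divider: V_A = 16.9 × 1.886/(8.20 + 1.886) = 3.160 V.
I(R1) = V_A / R1 = 3.160/2.01 = 1.572 mA.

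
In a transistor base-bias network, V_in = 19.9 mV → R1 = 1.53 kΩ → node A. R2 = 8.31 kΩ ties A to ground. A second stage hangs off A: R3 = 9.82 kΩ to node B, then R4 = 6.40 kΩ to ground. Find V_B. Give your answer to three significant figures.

Looking into the second stage from A: R3 + R4 = 16.22 kΩ appears in parallel with R2.
Effective lower resistance at A: R2 ‖ 16.22 = 5.495 kΩ.
V_A = 19.9 × 5.495/(1.53 + 5.495) = 15.57 mV.
V_B = V_A × 0.3946 = 6.142 mV.

V_B ≈ 6.14 mV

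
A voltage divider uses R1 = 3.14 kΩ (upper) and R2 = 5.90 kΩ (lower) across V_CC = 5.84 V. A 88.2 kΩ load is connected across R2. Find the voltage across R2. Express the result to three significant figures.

V_out ≈ 3.72 V

The load sits in parallel with R2, giving an effective lower resistance R2' = R2·R_L/(R2+R_L) = 5.530 kΩ.
Voltage divider with the loaded lower leg: V_out = 5.84 × 5.530/(3.14 + 5.530) = 5.84 × 0.6378 = 3.725 V.
(Unloaded it would be 3.81 V; the load pulls it down.)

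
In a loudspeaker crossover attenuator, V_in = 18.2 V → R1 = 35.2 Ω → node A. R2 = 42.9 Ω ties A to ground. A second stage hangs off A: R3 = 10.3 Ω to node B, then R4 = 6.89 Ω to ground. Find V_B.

V_B ≈ 1.89 V

Looking into the second stage from A: R3 + R4 = 17.19 Ω appears in parallel with R2.
Effective lower resistance at A: R2 ‖ 17.19 = 12.27 Ω.
First divider: V_A = V_in · 12.27/(35.2 + 12.27) = 4.705 V.
Stage 2 is unloaded, so V_B = V_A · R4/(R3+R4) = 4.705 × 6.89/17.19 = 1.886 V.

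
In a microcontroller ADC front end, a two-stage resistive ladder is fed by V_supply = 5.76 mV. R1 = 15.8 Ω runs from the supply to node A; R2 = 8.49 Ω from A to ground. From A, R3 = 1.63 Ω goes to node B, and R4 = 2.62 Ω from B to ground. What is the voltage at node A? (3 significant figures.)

V_A ≈ 0.876 mV

The second stage (R3 + R4 = 4.250 Ω) loads node A in parallel with R2.
R2 ‖ (R3+R4) = 2.832 Ω.
So V_A = 5.76 × 0.1520 = 0.8756 mV.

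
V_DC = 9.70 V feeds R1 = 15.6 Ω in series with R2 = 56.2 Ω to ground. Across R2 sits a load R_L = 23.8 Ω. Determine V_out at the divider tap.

R2 ‖ R_L = (56.2 × 23.8)/(56.2 + 23.8) = 16.72 Ω.
Now apply the divider: V_out = 9.70 × 0.5173 = 5.018 V.

V_out ≈ 5.02 V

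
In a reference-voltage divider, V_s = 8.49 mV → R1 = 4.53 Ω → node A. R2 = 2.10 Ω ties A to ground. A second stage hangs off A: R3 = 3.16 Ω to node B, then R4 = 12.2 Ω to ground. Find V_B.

V_B ≈ 1.95 mV

Looking into the second stage from A: R3 + R4 = 15.36 Ω appears in parallel with R2.
R2 ‖ (R3+R4) = 1.847 Ω.
So V_A = 8.49 × 0.2897 = 2.459 mV.
Stage 2 is unloaded, so V_B = V_A · R4/(R3+R4) = 2.459 × 12.2/15.36 = 1.953 mV.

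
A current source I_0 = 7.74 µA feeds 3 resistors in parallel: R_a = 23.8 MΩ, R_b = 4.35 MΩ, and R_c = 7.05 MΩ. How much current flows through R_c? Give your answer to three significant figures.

I ≈ 2.65 µA

Conductances: ΣG = 1/23.8 + 1/4.35 + 1/7.05 = 0.4137 (1/MΩ).
By the current-divider rule, I = I_0 · G_k/ΣG = 7.74 × 0.3428 = 2.653 µA.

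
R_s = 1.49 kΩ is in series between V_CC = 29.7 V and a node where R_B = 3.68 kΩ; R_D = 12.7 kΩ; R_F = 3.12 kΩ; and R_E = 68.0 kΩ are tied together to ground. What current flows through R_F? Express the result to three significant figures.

I ≈ 4.71 mA

Equivalent of the parallel group: R_p = 1.458 kΩ.
Node voltage V_A = V_CC · R_p/(R_s + R_p) = 29.7 × 0.4946 = 14.69 V.
I(R_F) = V_A / R_F = 14.69/3.12 = 4.709 mA.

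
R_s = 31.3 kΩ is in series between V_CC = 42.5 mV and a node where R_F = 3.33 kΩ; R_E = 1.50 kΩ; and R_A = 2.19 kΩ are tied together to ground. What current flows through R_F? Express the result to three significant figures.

I ≈ 0.280 µA

Equivalent of the parallel group: R_p = 0.7025 kΩ.
V_A by voltage divider: V_A = 42.5 × 0.7025/(31.3 + 0.7025) = 0.9329 mV.
Branch current I = V_A/R_F = 0.9329/3.33 = 0.2801 µA.
(Equivalently: I_total = 1.328 µA, then current-divider fraction G_k/ΣG = 0.2109.)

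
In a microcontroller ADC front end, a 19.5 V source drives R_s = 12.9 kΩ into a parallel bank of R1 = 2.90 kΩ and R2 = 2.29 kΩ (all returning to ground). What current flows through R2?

Parallel bank: R_p = 1/(1/2.90 + 1/2.29) = 1.280 kΩ.
Node voltage V_A = V_CC · R_p/(R_s + R_p) = 19.5 × 0.09024 = 1.760 V.
I(R2) = V_A / R2 = 1.760/2.29 = 0.7684 mA.

I ≈ 0.768 mA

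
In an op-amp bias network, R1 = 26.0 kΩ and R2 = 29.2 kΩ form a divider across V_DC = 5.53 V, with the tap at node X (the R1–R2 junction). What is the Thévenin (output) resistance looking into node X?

R_th ≈ 13.8 kΩ

With V_DC suppressed (replaced by a short), R_th = R1 ‖ R2 = (26.00 × 29.2)/(26.00 + 29.2) = 13.75 kΩ.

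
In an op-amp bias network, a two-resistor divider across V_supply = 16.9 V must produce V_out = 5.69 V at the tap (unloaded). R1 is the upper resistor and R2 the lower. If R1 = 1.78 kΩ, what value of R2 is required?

V_out/V_supply = R2/(R1+R2) = 0.3367.
R2 = R1 · 0.3367/(1 − 0.3367) = 0.9035 kΩ.

R2 ≈ 0.903 kΩ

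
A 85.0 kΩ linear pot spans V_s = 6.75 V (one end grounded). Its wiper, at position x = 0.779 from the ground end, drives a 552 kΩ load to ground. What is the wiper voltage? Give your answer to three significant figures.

V_out ≈ 5.12 V

The pot divides into 18.78 kΩ above the wiper and 66.22 kΩ below.
R_L loads the lower segment: effective lower R = 59.12 kΩ.
Then V_out = V_s · 59.12/(18.78 + 59.12) = 5.122 V.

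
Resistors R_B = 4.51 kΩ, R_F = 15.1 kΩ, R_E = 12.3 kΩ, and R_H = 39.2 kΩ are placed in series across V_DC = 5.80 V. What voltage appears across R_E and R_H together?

V ≈ 4.20 V

ΣR = 4.51 + 15.1 + 12.3 + 39.2 = 71.11 kΩ.
R_{R_E..R_H} = 12.3 + 39.2 = 51.50 kΩ.
Voltage divider: V = V_DC · (51.50 / 71.11) = 5.80 × 0.7242 = 4.201 V.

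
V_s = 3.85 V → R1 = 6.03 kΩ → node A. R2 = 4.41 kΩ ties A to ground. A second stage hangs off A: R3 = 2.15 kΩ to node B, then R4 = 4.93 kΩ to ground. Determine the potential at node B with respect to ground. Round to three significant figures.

V_B ≈ 0.833 V

Node A sees R2 in parallel with the series input of stage 2, R3 + R4 = 7.080 kΩ.
R2 ‖ (R3+R4) = 2.717 kΩ.
V_A = 3.85 × 2.717/(6.03 + 2.717) = 1.196 V.
Then the unloaded second divider: V_B = V_A × R4/(R3+R4) = 1.196 × 0.6963 = 0.8328 V.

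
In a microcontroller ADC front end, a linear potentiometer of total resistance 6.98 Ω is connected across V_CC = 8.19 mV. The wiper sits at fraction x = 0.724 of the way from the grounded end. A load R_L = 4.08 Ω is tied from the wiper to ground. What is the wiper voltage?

V_out ≈ 4.42 mV

The pot divides into 1.926 Ω above the wiper and 5.054 Ω below.
R_L loads the lower segment: effective lower R = 2.257 Ω.
V_out = 8.19 × 2.257/(1.926 + 2.257) = 4.419 mV.
(Unloaded: V_out = x·V_CC = 5.93 mV.)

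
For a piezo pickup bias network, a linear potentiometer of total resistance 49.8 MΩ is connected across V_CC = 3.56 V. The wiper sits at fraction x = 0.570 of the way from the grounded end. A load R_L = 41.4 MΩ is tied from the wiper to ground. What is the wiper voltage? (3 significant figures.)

Lower segment x·R_p = 28.39 MΩ; upper segment (1−x)·R_p = 21.41 MΩ.
(x·R_p) ‖ R_L = 16.84 MΩ.
Loaded-divider output: V_out = 3.56 × 0.4402 = 1.567 V.
(Unloaded: V_out = x·V_CC = 2.03 V.)

V_out ≈ 1.57 V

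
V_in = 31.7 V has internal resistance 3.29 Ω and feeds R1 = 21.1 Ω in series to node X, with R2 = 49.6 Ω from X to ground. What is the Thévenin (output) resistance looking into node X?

R1' = 3.29 + 21.1 = 24.39 Ω (source resistance + R1).
With V_in suppressed (replaced by a short), R_th = R1' ‖ R2 = (24.39 × 49.6)/(24.39 + 49.6) = 16.35 Ω.

R_th ≈ 16.4 Ω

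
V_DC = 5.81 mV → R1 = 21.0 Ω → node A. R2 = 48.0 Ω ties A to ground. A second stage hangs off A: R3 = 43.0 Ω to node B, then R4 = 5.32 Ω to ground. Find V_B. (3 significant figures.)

V_B ≈ 0.342 mV

The second stage (R3 + R4 = 48.32 Ω) loads node A in parallel with R2.
R2 ‖ (R3+R4) = 24.08 Ω.
V_A = 5.81 × 24.08/(21.0 + 24.08) = 3.103 mV.
Then the unloaded second divider: V_B = V_A × R4/(R3+R4) = 3.103 × 0.1101 = 0.3417 mV.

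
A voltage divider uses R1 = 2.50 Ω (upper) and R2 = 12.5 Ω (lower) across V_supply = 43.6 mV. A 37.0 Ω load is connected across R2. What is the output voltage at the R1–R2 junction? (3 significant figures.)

V_out ≈ 34.4 mV

R2 ‖ R_L = (12.5 × 37.0)/(12.5 + 37.0) = 9.343 Ω.
Now apply the divider: V_out = 43.6 × 0.7889 = 34.40 mV.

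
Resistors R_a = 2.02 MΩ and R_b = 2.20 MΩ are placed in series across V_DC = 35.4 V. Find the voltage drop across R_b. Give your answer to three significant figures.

V ≈ 18.5 V

ΣR = 2.02 + 2.20 = 4.220 MΩ.
V = V_DC · R/ΣR = 35.4 × 0.5213 = 18.45 V.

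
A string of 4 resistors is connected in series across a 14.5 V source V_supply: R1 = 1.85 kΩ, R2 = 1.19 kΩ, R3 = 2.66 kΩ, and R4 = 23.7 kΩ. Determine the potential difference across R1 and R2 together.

Series total: ΣR = 1.85 + 1.19 + 2.66 + 23.7 = 29.40 kΩ.
R_{R1..R2} = 1.85 + 1.19 = 3.040 kΩ.
V = V_supply · R/ΣR = 14.5 × 0.1034 = 1.499 V.

V ≈ 1.50 V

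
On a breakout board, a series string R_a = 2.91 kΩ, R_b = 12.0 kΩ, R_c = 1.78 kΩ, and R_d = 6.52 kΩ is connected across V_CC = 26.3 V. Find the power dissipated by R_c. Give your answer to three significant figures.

The common current is I = 26.3/23.21 = 1.133 mA.
P(R_c) = I²·R_c = (1.133)² × 1.78 = 2.285 mW.

P ≈ 2.29 mW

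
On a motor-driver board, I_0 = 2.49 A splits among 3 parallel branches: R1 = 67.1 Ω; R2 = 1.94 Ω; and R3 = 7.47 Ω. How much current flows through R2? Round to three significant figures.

Conductances: ΣG = 1/67.1 + 1/1.94 + 1/7.47 = 0.6642 (1/Ω).
R2 takes the fraction G_k/ΣG = 0.5155/0.6642 = 0.7760, so I = 2.49 × 0.7760 = 1.932 A.

I ≈ 1.93 A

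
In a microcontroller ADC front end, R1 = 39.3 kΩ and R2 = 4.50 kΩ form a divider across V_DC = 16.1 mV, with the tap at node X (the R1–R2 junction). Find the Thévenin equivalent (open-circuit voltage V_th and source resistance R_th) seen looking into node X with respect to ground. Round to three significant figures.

V_th ≈ 1.65 mV, R_th ≈ 4.04 kΩ

With X open, the divider is unloaded: V_th = 16.1 × 4.50/43.80 = 1.654 mV.
Zeroing V_DC shorts the top of R1 to ground, so R_th = R1 ‖ R2 = 4.038 kΩ.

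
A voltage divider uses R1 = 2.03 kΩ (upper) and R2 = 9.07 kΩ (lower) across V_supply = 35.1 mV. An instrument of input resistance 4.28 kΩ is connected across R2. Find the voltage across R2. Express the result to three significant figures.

The load sits in parallel with R2, giving an effective lower resistance R2' = R2·R_L/(R2+R_L) = 2.908 kΩ.
Now apply the divider: V_out = 35.1 × 0.5889 = 20.67 mV.

V_out ≈ 20.7 mV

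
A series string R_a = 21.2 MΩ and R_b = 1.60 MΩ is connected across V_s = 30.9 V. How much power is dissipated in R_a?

ΣR = 22.80 MΩ → I = 30.9/22.80 = 1.355 µA.
V(R_a) = I·R = 28.73 V; P = V·I = 28.73 × 1.355 = 38.94 µW.

P ≈ 38.9 µW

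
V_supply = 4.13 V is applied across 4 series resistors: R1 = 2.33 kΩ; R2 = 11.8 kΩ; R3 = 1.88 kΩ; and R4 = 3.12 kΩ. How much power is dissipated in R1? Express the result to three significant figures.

Series current I = V_supply/ΣR = 4.13/19.13 = 0.2159 mA.
P = I²R = 0.04661 × 2.33 = 0.1086 mW.

P ≈ 0.109 mW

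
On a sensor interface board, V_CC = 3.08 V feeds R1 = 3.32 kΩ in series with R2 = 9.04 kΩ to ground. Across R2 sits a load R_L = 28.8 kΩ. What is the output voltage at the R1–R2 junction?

V_out ≈ 2.08 V

The load sits in parallel with R2, giving an effective lower resistance R2' = R2·R_L/(R2+R_L) = 6.880 kΩ.
Voltage divider with the loaded lower leg: V_out = 3.08 × 6.880/(3.32 + 6.880) = 3.08 × 0.6745 = 2.078 V.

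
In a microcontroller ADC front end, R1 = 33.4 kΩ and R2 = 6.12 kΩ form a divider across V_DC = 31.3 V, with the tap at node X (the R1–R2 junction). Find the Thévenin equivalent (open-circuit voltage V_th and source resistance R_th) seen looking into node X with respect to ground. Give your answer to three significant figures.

V_th ≈ 4.85 V, R_th ≈ 5.17 kΩ

V_th is the unloaded tap voltage: V_DC · R2/(R1+R2) = 31.3 × 0.1549 = 4.847 V.
With V_DC suppressed (replaced by a short), R_th = R1 ‖ R2 = (33.40 × 6.12)/(33.40 + 6.12) = 5.172 kΩ.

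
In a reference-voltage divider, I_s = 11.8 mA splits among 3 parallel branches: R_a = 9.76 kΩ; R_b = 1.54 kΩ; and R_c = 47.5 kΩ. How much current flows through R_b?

Total conductance ΣG = 1/9.76 + 1/1.54 + 1/47.5 = 0.7729 (units of 1/kΩ).
R_b takes the fraction G_k/ΣG = 0.6494/0.7729 = 0.8402, so I = 11.8 × 0.8402 = 9.914 mA.

I ≈ 9.91 mA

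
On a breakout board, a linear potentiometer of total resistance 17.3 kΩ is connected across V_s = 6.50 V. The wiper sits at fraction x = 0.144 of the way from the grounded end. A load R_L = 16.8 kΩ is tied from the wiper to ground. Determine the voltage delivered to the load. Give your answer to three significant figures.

V_out ≈ 0.831 V

Split the track: R_lower = x·R_p = 2.491 kΩ, R_upper = (1−x)·R_p = 14.81 kΩ.
(x·R_p) ‖ R_L = 2.169 kΩ.
V_out = 6.50 × 2.169/(14.81 + 2.169) = 0.8306 V.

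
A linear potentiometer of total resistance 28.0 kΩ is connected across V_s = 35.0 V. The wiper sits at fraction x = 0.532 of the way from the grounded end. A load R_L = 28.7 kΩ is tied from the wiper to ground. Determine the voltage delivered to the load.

V_out ≈ 15.0 V

Lower segment x·R_p = 14.90 kΩ; upper segment (1−x)·R_p = 13.10 kΩ.
Lower segment in parallel with the load: 14.90 ‖ 28.7 = 9.806 kΩ.
Then V_out = V_s · 9.806/(13.10 + 9.806) = 14.98 V.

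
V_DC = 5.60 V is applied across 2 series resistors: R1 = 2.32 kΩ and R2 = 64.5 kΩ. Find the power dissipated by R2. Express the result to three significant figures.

P ≈ 0.453 mW

The common current is I = 5.60/66.82 = 0.08381 mA.
P = I²R = 0.007024 × 64.5 = 0.4530 mW.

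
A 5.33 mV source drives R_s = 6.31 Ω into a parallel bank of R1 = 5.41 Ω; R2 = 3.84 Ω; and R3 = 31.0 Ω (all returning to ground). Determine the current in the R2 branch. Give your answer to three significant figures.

Equivalent of the parallel group: R_p = 2.094 Ω.
Node voltage V_A = V_in · R_p/(R_s + R_p) = 5.33 × 0.2492 = 1.328 mV.
I(R2) = V_A / R2 = 1.328/3.84 = 0.3459 mA.

I ≈ 0.346 mA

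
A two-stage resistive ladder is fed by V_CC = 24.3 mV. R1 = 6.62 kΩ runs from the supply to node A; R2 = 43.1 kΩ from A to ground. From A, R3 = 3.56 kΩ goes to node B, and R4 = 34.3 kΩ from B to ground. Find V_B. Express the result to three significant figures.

V_B ≈ 16.6 mV

The second stage (R3 + R4 = 37.86 kΩ) loads node A in parallel with R2.
Effective lower resistance at A: R2 ‖ 37.86 = 20.16 kΩ.
So V_A = 24.3 × 0.7528 = 18.29 mV.
V_B = V_A × 0.9060 = 16.57 mV.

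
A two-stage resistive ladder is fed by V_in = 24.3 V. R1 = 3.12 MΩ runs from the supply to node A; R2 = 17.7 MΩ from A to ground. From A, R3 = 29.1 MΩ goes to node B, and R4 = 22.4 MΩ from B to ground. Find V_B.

Looking into the second stage from A: R3 + R4 = 51.50 MΩ appears in parallel with R2.
Effective lower resistance at A: R2 ‖ 51.50 = 13.17 MΩ.
V_A = 24.3 × 13.17/(3.12 + 13.17) = 19.65 V.
V_B = V_A × 0.4350 = 8.545 V.

V_B ≈ 8.55 V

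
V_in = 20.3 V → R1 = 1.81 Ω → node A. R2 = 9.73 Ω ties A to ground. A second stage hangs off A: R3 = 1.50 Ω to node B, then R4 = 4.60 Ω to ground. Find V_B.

Node A sees R2 in parallel with the series input of stage 2, R3 + R4 = 6.100 Ω.
R2 ‖ (R3+R4) = 3.749 Ω.
So V_A = 20.3 × 0.6744 = 13.69 V.
Then the unloaded second divider: V_B = V_A × R4/(R3+R4) = 13.69 × 0.7541 = 10.32 V.

V_B ≈ 10.3 V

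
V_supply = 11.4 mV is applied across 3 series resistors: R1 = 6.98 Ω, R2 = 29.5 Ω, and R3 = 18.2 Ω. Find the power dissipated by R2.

P ≈ 1.28 µW

Series current I = V_supply/ΣR = 11.4/54.68 = 0.2085 mA.
P = I²R = 0.04347 × 29.5 = 1.282 µW.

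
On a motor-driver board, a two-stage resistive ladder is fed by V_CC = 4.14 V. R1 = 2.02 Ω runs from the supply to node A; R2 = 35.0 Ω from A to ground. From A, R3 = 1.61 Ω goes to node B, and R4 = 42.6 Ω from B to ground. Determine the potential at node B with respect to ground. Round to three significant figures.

Node A sees R2 in parallel with the series input of stage 2, R3 + R4 = 44.21 Ω.
Effective lower resistance at A: R2 ‖ 44.21 = 19.53 Ω.
First divider: V_A = V_CC · 19.53/(2.02 + 19.53) = 3.752 V.
Stage 2 is unloaded, so V_B = V_A · R4/(R3+R4) = 3.752 × 42.6/44.21 = 3.615 V.

V_B ≈ 3.62 V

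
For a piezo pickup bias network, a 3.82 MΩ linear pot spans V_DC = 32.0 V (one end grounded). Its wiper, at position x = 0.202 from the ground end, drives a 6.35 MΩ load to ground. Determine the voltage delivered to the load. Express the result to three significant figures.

The pot divides into 3.048 MΩ above the wiper and 0.7716 MΩ below.
R_L loads the lower segment: effective lower R = 0.6880 MΩ.
Then V_out = V_DC · 0.6880/(3.048 + 0.6880) = 5.893 V.
(Unloaded: V_out = x·V_DC = 6.46 V.)

V_out ≈ 5.89 V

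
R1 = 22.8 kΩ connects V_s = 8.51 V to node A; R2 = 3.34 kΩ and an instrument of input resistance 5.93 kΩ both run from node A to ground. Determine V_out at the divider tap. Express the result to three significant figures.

V_out ≈ 0.729 V

The load sits in parallel with R2, giving an effective lower resistance R2' = R2·R_L/(R2+R_L) = 2.137 kΩ.
Then V_out = V_s · R2'/(R1 + R2') = 8.51 × 2.137/24.94 = 0.7291 V.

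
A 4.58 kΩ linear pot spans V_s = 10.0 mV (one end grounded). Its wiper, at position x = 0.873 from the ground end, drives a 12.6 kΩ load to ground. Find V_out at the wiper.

The pot divides into 0.5817 kΩ above the wiper and 3.998 kΩ below.
(x·R_p) ‖ R_L = 3.035 kΩ.
Then V_out = V_s · 3.035/(0.5817 + 3.035) = 8.392 mV.
(Unloaded: V_out = x·V_s = 8.73 mV.)

V_out ≈ 8.39 mV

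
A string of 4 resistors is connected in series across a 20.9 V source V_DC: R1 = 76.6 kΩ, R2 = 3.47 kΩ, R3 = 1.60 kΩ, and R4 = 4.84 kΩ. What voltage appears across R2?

Total series resistance ΣR = 76.6 + 3.47 + 1.60 + 4.84 = 86.51 kΩ.
By the voltage-divider rule, V = 20.9 × 3.470/86.51 = 0.8383 V.

V ≈ 0.838 V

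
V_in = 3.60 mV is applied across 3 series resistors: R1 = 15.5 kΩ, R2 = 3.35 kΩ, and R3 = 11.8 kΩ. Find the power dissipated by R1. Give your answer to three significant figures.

ΣR = 30.65 kΩ → I = 3.60/30.65 = 0.1175 µA.
P(R1) = I²·R1 = (0.1175)² × 15.5 = 0.2138 nW.

P ≈ 0.214 nW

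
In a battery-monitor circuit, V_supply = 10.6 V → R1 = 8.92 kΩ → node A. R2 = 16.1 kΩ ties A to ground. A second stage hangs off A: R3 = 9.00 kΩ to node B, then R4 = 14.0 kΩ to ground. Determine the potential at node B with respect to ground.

Node A sees R2 in parallel with the series input of stage 2, R3 + R4 = 23.00 kΩ.
R2 ‖ (R3+R4) = 9.471 kΩ.
V_A = 10.6 × 9.471/(8.92 + 9.471) = 5.459 V.
Stage 2 is unloaded, so V_B = V_A · R4/(R3+R4) = 5.459 × 14.0/23.00 = 3.323 V.

V_B ≈ 3.32 V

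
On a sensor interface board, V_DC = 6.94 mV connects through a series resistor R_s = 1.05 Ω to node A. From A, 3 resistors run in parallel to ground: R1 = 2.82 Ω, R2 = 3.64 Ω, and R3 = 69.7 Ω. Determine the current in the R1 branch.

Parallel bank: R_p = 1/(1/2.82 + 1/3.64 + 1/69.7) = 1.554 Ω.
V_A by voltage divider: V_A = 6.94 × 1.554/(1.05 + 1.554) = 4.141 mV.
Branch current I = V_A/R1 = 4.141/2.82 = 1.468 mA.

I ≈ 1.47 mA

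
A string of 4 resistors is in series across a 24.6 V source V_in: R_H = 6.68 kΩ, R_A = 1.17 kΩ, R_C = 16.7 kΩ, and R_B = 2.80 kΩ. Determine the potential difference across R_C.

V ≈ 15.0 V

ΣR = 6.68 + 1.17 + 16.7 + 2.80 = 27.35 kΩ.
V = V_in · R/ΣR = 24.6 × 0.6106 = 15.02 V.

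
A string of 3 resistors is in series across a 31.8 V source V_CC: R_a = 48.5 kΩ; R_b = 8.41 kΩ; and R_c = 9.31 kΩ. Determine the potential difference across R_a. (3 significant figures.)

ΣR = 48.5 + 8.41 + 9.31 = 66.22 kΩ.
V = V_CC · R/ΣR = 31.8 × 0.7324 = 23.29 V.

V ≈ 23.3 V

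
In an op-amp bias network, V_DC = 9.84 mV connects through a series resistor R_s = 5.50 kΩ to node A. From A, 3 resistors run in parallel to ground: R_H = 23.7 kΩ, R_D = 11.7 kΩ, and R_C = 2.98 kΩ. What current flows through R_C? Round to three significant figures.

Combine the parallel branches: R_p = (1/23.7 + 1/11.7 + 1/2.98)⁻¹ = 2.159 kΩ.
V_A by voltage divider: V_A = 9.84 × 2.159/(5.50 + 2.159) = 2.774 mV.
I(R_C) = V_A / R_C = 2.774/2.98 = 0.9307 µA.

I ≈ 0.931 µA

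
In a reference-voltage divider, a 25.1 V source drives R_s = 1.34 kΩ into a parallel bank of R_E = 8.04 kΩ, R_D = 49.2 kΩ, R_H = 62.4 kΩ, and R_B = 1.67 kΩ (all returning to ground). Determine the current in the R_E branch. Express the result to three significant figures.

I ≈ 1.55 mA

Combine the parallel branches: R_p = (1/8.04 + 1/49.2 + 1/62.4 + 1/1.67)⁻¹ = 1.317 kΩ.
V_A by voltage divider: V_A = 25.1 × 1.317/(1.34 + 1.317) = 12.44 V.
Branch current I = V_A/R_E = 12.44/8.04 = 1.547 mA.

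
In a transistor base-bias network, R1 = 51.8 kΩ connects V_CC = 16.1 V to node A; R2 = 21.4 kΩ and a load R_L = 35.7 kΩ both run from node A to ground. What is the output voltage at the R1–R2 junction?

V_out ≈ 3.30 V

The load sits in parallel with R2, giving an effective lower resistance R2' = R2·R_L/(R2+R_L) = 13.38 kΩ.
Then V_out = V_CC · R2'/(R1 + R2') = 16.1 × 13.38/65.18 = 3.305 V.
(Unloaded it would be 4.71 V; the load pulls it down.)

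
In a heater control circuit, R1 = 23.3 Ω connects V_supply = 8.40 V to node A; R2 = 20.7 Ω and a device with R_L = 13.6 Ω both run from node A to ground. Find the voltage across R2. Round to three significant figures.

V_out ≈ 2.19 V

First combine the lower leg with the load: R2 ‖ R_L = 8.208 Ω.
Now apply the divider: V_out = 8.40 × 0.2605 = 2.188 V.
(Unloaded it would be 3.95 V; the load pulls it down.)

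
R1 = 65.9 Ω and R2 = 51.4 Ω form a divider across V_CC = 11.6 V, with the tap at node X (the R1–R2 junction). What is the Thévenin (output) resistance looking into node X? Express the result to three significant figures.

Zeroing V_CC shorts the top of R1 to ground, so R_th = R1 ‖ R2 = 28.88 Ω.

R_th ≈ 28.9 Ω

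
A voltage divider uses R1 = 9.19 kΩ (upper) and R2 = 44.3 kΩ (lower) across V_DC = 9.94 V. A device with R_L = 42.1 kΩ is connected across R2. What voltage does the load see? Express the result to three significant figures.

First combine the lower leg with the load: R2 ‖ R_L = 21.59 kΩ.
Voltage divider with the loaded lower leg: V_out = 9.94 × 21.59/(9.19 + 21.59) = 9.94 × 0.7014 = 6.972 V.
(Unloaded it would be 8.23 V; the load pulls it down.)

V_out ≈ 6.97 V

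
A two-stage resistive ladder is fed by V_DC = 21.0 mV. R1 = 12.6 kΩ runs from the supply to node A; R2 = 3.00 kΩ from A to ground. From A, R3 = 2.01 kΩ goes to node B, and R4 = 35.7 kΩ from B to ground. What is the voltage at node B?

V_B ≈ 3.59 mV

Looking into the second stage from A: R3 + R4 = 37.71 kΩ appears in parallel with R2.
Effective lower resistance at A: R2 ‖ 37.71 = 2.779 kΩ.
V_A = 21.0 × 2.779/(12.6 + 2.779) = 3.795 mV.
Stage 2 is unloaded, so V_B = V_A · R4/(R3+R4) = 3.795 × 35.7/37.71 = 3.592 mV.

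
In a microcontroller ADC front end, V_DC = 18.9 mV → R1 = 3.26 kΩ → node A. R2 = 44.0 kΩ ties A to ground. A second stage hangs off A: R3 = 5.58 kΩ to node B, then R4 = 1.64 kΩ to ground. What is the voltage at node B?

Node A sees R2 in parallel with the series input of stage 2, R3 + R4 = 7.220 kΩ.
Effective lower resistance at A: R2 ‖ 7.220 = 6.202 kΩ.
V_A = 18.9 × 6.202/(3.26 + 6.202) = 12.39 mV.
Stage 2 is unloaded, so V_B = V_A · R4/(R3+R4) = 12.39 × 1.64/7.220 = 2.814 mV.

V_B ≈ 2.81 mV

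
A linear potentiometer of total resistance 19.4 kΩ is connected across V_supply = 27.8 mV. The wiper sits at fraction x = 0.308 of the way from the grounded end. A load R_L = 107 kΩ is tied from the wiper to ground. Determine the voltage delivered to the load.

Split the track: R_lower = x·R_p = 5.975 kΩ, R_upper = (1−x)·R_p = 13.42 kΩ.
(x·R_p) ‖ R_L = 5.659 kΩ.
Then V_out = V_supply · 5.659/(13.42 + 5.659) = 8.244 mV.

V_out ≈ 8.24 mV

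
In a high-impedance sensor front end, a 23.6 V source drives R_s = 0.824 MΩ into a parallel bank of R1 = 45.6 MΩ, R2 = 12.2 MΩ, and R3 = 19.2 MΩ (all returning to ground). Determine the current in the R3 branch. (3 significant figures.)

I ≈ 1.09 µA

Equivalent of the parallel group: R_p = 6.411 MΩ.
Node voltage V_A = V_in · R_p/(R_s + R_p) = 23.6 × 0.8861 = 20.91 V.
Branch current I = V_A/R3 = 20.91/19.2 = 1.089 µA.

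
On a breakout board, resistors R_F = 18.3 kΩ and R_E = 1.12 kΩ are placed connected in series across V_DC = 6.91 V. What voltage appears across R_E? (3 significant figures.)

V ≈ 0.399 V

Total series resistance ΣR = 18.3 + 1.12 = 19.42 kΩ.
By the voltage-divider rule, V = 6.91 × 1.120/19.42 = 0.3985 V.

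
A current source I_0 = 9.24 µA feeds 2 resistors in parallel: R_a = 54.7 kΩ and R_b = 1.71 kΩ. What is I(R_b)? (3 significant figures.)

I ≈ 8.96 µA

For two parallel branches, I_k = I_0 · (other R)/(sum of R).
I(R_b) = 9.24 × 54.7/(54.7 + 1.71) = 9.24 × 0.9697 = 8.960 µA.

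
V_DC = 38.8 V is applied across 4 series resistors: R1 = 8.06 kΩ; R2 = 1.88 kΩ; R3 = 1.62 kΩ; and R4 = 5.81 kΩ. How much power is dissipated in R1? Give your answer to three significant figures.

P ≈ 40.2 mW

Series current I = V_DC/ΣR = 38.8/17.37 = 2.234 mA.
P(R1) = I²·R1 = (2.234)² × 8.06 = 40.22 mW.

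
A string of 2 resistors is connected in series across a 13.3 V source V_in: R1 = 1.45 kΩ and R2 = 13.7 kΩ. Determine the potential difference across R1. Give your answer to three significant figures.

V ≈ 1.27 V

Total series resistance ΣR = 1.45 + 13.7 = 15.15 kΩ.
V = V_in · R/ΣR = 13.3 × 0.09571 = 1.273 V.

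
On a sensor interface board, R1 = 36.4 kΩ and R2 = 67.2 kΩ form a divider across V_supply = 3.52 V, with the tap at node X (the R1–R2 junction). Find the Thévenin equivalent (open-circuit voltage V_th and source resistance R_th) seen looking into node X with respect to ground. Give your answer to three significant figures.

V_th ≈ 2.28 V, R_th ≈ 23.6 kΩ

Open-circuit (no load on X): V_th = V_supply · R2/(R1 + R2) = 3.52 × 67.2/(36.40 + 67.2) = 2.283 V.
With V_supply suppressed (replaced by a short), R_th = R1 ‖ R2 = (36.40 × 67.2)/(36.40 + 67.2) = 23.61 kΩ.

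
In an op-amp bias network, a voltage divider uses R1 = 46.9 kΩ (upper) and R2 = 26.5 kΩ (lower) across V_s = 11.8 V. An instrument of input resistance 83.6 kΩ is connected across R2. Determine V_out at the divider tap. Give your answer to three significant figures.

R2 ‖ R_L = (26.5 × 83.6)/(26.5 + 83.6) = 20.12 kΩ.
Then V_out = V_s · R2'/(R1 + R2') = 11.8 × 20.12/67.02 = 3.543 V.

V_out ≈ 3.54 V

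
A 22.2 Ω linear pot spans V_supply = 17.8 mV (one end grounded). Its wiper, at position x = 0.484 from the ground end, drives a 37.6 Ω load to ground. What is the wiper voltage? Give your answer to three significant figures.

The pot divides into 11.46 Ω above the wiper and 10.74 Ω below.
R_L loads the lower segment: effective lower R = 8.357 Ω.
Loaded-divider output: V_out = 17.8 × 0.4218 = 7.508 mV.

V_out ≈ 7.51 mV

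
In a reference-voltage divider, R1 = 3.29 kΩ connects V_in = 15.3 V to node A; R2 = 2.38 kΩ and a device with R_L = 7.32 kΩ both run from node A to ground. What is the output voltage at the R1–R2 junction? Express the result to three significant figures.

V_out ≈ 5.40 V

R2 ‖ R_L = (2.38 × 7.32)/(2.38 + 7.32) = 1.796 kΩ.
Then V_out = V_in · R2'/(R1 + R2') = 15.3 × 1.796/5.086 = 5.403 V.
(Unloaded it would be 6.42 V; the load pulls it down.)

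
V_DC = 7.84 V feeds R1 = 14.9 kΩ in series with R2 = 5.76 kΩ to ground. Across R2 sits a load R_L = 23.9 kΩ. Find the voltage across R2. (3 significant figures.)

R2 ‖ R_L = (5.76 × 23.9)/(5.76 + 23.9) = 4.641 kΩ.
Now apply the divider: V_out = 7.84 × 0.2375 = 1.862 V.
(Unloaded it would be 2.19 V; the load pulls it down.)

V_out ≈ 1.86 V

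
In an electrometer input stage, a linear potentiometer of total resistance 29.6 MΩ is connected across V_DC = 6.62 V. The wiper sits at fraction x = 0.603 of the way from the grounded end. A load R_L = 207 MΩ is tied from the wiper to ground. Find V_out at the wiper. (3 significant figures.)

V_out ≈ 3.86 V

Lower segment x·R_p = 17.85 MΩ; upper segment (1−x)·R_p = 11.75 MΩ.
(x·R_p) ‖ R_L = 16.43 MΩ.
Loaded-divider output: V_out = 6.62 × 0.5830 = 3.860 V.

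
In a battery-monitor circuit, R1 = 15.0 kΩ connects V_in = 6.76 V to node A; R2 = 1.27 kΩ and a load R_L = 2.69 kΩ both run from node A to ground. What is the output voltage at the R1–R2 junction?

V_out ≈ 0.368 V

First combine the lower leg with the load: R2 ‖ R_L = 0.8627 kΩ.
Then V_out = V_in · R2'/(R1 + R2') = 6.76 × 0.8627/15.86 = 0.3676 V.
(Unloaded it would be 0.528 V; the load pulls it down.)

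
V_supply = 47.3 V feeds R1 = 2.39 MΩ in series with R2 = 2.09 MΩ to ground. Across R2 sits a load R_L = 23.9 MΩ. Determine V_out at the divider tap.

The load sits in parallel with R2, giving an effective lower resistance R2' = R2·R_L/(R2+R_L) = 1.922 MΩ.
Then V_out = V_supply · R2'/(R1 + R2') = 47.3 × 1.922/4.312 = 21.08 V.
(Unloaded it would be 22.1 V; the load pulls it down.)

V_out ≈ 21.1 V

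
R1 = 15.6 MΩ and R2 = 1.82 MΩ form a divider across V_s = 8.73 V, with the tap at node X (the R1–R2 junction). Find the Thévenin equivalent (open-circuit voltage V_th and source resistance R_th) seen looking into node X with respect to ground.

V_th is the unloaded tap voltage: V_s · R2/(R1+R2) = 8.73 × 0.1045 = 0.9121 V.
Zeroing V_s shorts the top of R1 to ground, so R_th = R1 ‖ R2 = 1.630 MΩ.

V_th ≈ 0.912 V, R_th ≈ 1.63 MΩ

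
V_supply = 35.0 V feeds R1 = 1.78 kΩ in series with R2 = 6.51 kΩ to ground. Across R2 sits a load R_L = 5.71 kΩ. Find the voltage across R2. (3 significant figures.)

V_out ≈ 22.1 V

R2 ‖ R_L = (6.51 × 5.71)/(6.51 + 5.71) = 3.042 kΩ.
Now apply the divider: V_out = 35.0 × 0.6309 = 22.08 V.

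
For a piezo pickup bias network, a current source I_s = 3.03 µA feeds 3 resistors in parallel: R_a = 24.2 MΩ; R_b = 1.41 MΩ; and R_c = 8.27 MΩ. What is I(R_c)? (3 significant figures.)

I ≈ 0.420 µA

Total conductance ΣG = 1/24.2 + 1/1.41 + 1/8.27 = 0.8715 (units of 1/MΩ).
By the current-divider rule, I = I_s · G_k/ΣG = 3.03 × 0.1388 = 0.4204 µA.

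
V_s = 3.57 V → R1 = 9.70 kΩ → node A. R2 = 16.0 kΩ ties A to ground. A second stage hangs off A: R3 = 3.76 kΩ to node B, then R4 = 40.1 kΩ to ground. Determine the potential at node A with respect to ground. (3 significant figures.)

Node A sees R2 in parallel with the series input of stage 2, R3 + R4 = 43.86 kΩ.
Effective lower resistance at A: R2 ‖ 43.86 = 11.72 kΩ.
V_A = 3.57 × 11.72/(9.70 + 11.72) = 1.954 V.

V_A ≈ 1.95 V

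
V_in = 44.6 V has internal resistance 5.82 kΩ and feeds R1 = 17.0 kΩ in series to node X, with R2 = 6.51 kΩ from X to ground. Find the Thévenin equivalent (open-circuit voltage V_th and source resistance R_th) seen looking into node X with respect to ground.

V_th ≈ 9.90 V, R_th ≈ 5.07 kΩ

R1' = 5.82 + 17.0 = 22.82 kΩ (source resistance + R1).
With X open, the divider is unloaded: V_th = 44.6 × 6.51/29.33 = 9.899 V.
Zeroing V_in shorts the top of R1' to ground, so R_th = R1' ‖ R2 = 5.065 kΩ.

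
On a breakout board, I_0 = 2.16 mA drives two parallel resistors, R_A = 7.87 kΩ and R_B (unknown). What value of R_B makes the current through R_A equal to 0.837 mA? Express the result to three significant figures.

R_B ≈ 4.98 kΩ

Two-branch current divider: I_A = I_0 · R_B/(R_A + R_B).
With f = 0.3875, R_B = R_A · f/(1−f) = 7.87 × 0.6327 = 4.979 kΩ.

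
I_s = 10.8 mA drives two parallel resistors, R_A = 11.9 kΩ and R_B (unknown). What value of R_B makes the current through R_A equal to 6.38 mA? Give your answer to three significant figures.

R_B ≈ 17.2 kΩ

The fraction through R_A equals R_B/(R_A+R_B).
With f = 0.5907, R_B = R_A · f/(1−f) = 11.9 × 1.443 = 17.18 kΩ.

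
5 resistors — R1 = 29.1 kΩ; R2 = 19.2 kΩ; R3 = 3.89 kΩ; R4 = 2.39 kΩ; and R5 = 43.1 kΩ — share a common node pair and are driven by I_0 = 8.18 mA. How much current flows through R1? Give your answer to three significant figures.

Conductances: ΣG = 1/29.1 + 1/19.2 + 1/3.89 + 1/2.39 + 1/43.1 = 0.7851 (1/kΩ).
R1 takes the fraction G_k/ΣG = 0.03436/0.7851 = 0.04377, so I = 8.18 × 0.04377 = 0.3580 mA.

I ≈ 0.358 mA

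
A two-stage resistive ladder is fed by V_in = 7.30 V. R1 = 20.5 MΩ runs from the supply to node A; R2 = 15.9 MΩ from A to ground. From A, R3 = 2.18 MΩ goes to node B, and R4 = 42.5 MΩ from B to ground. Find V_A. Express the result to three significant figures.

Node A sees R2 in parallel with the series input of stage 2, R3 + R4 = 44.68 MΩ.
Effective lower resistance at A: R2 ‖ 44.68 = 11.73 MΩ.
V_A = 7.30 × 11.73/(20.5 + 11.73) = 2.656 V.

V_A ≈ 2.66 V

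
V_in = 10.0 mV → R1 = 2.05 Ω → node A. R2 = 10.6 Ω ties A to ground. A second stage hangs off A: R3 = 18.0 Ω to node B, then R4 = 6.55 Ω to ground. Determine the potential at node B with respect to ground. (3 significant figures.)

Node A sees R2 in parallel with the series input of stage 2, R3 + R4 = 24.55 Ω.
R2 ‖ (R3+R4) = 7.403 Ω.
V_A = 10.0 × 7.403/(2.05 + 7.403) = 7.831 mV.
Stage 2 is unloaded, so V_B = V_A · R4/(R3+R4) = 7.831 × 6.55/24.55 = 2.089 mV.

V_B ≈ 2.09 mV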